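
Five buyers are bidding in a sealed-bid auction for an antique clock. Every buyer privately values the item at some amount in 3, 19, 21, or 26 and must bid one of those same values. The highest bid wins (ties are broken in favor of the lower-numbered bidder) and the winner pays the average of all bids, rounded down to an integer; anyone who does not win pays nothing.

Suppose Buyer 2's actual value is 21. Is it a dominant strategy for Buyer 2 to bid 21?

Consider the case where Buyer 1 bids 3, Buyer 3 bids 3, Buyer 4 bids 3 and Buyer 5 bids 26.
Truthful bid 21: loses, pays 0, utility 0.
Bid 26 instead: wins, pays 12, utility 21 - 12 = 9.
Since 9 > 0, bidding 26 is strictly better here, so truthful bidding is not dominant.

No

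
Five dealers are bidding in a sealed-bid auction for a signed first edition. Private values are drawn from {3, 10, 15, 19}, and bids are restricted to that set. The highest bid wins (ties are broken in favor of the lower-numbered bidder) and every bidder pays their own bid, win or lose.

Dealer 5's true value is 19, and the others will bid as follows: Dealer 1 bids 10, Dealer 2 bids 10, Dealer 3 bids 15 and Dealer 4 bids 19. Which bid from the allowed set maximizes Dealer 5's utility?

3

Bid 3: loses but pays 3, utility -3.
Bid 10: loses but pays 10, utility -10.
Bid 15: loses but pays 15, utility -15.
Bid 19: loses but pays 19, utility -19.
The best choice is 3 with utility -3.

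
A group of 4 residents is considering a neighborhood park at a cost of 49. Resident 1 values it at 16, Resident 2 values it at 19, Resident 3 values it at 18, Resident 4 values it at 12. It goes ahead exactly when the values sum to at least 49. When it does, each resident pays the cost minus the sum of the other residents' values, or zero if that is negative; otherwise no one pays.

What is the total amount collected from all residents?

Total value 65 ≥ cost 49, so it is built.
Resident 1: others sum to 49; max(0, 49 - 49) = 0.
Resident 2: others sum to 46; max(0, 49 - 46) = 3.
Resident 3: others sum to 47; max(0, 49 - 47) = 2.
Resident 4: others sum to 53; max(0, 49 - 53) = 0.
Total collected = 0 + 3 + 2 + 0 = 5.

5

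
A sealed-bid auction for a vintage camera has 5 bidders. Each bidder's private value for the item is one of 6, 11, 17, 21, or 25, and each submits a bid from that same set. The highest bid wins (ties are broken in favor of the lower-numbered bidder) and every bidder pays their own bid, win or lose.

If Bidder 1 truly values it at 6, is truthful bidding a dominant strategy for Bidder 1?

Consider the case where Bidder 2 bids 6, Bidder 3 bids 6, Bidder 4 bids 6 and Bidder 5 bids 11.
Truthful bid 6: loses but pays 6, utility -6.
Bid 11 instead: wins, pays 11, utility 6 - 11 = -5.
Since -5 > -6, bidding 11 is strictly better here, so truthful bidding is not dominant.

No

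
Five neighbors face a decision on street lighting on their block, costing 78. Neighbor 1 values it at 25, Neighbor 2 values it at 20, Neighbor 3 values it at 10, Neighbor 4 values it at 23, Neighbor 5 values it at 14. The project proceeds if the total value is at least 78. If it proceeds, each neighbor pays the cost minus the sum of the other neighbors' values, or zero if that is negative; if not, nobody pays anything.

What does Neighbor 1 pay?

11

Total value 92 ≥ cost 78, so the project is built.
The other neighbors' values sum to 67.
Cost minus that sum is 78 - 67 = 11.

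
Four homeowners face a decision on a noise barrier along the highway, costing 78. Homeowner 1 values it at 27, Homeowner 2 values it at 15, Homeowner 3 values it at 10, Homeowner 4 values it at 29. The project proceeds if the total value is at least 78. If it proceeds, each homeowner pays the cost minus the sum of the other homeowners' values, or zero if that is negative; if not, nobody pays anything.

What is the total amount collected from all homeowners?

69

Total value 81 ≥ cost 78, so it is built.
Homeowner 1: others sum to 54; max(0, 78 - 54) = 24.
Homeowner 2: others sum to 66; max(0, 78 - 66) = 12.
Homeowner 3: others sum to 71; max(0, 78 - 71) = 7.
Homeowner 4: others sum to 52; max(0, 78 - 52) = 26.
Total collected = 24 + 12 + 7 + 26 = 69.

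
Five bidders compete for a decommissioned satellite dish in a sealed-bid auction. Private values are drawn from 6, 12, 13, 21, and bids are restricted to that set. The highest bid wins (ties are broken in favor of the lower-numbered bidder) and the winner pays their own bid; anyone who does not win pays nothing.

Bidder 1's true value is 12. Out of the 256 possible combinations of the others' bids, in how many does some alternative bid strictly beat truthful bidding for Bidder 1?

1

Others bid (6, 6, 6, 6): truth gives 0; bid 6 gives 6 > 0. Violating.
Others bid (6, 6, 6, 12): truth gives 0; no alternative beats it.
Others bid (6, 6, 6, 13): truth gives 0; no alternative beats it.
(Checking all 256 profiles: 1 has a profitable deviation, 255 do not.)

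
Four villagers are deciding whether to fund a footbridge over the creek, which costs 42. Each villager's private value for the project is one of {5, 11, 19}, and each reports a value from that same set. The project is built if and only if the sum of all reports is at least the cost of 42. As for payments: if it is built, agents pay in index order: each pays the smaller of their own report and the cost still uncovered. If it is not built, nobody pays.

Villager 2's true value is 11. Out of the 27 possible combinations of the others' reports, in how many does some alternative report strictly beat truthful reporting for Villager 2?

10

Others report (5, 19, 19): truth gives 0; report 5 gives 6 > 0. Violating.
Others report (11, 11, 19): truth gives 0; report 5 gives 6 > 0. Violating.
Others report (11, 19, 11): truth gives 0; report 5 gives 6 > 0. Violating.
Others report (11, 19, 19): truth gives 0; report 5 gives 6 > 0. Violating.
Others report (5, 5, 5): truth gives 0; no alternative beats it.
Others report (5, 5, 11): truth gives 0; no alternative beats it.
(Checking all 27 profiles: 10 have a profitable deviation, 17 do not.)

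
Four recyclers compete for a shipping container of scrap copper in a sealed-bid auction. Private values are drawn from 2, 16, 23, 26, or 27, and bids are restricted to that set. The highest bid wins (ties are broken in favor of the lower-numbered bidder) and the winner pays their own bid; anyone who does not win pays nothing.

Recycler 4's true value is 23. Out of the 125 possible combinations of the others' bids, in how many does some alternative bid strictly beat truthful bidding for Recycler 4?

Others bid (2, 2, 2): truth gives 0; bid 16 gives 7 > 0. Violating.
Others bid (2, 2, 16): truth gives 0; no alternative beats it.
Others bid (2, 2, 23): truth gives 0; no alternative beats it.
(Checking all 125 profiles: 1 has a profitable deviation, 124 do not.)

1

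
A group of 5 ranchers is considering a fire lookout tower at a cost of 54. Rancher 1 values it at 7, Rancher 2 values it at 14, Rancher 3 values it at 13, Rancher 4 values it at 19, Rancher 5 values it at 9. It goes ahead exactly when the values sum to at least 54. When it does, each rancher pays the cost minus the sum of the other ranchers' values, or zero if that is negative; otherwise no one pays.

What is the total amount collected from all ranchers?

23

Total value 62 ≥ cost 54, so it is built.
Rancher 1: others sum to 55; max(0, 54 - 55) = 0.
Rancher 2: others sum to 48; max(0, 54 - 48) = 6.
Rancher 3: others sum to 49; max(0, 54 - 49) = 5.
Rancher 4: others sum to 43; max(0, 54 - 43) = 11.
Rancher 5: others sum to 53; max(0, 54 - 53) = 1.
Total collected = 0 + 6 + 5 + 11 + 1 = 23.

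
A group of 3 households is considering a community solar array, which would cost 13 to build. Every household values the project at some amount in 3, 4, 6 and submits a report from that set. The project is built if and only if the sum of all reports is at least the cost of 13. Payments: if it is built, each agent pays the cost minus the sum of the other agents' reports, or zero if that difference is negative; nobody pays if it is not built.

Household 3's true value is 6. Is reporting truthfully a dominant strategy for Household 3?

Yes

Check each profile of the others' reports and compare truth against every alternative report.
Others report (4, 4): truth gives 1, best alternative gives 0.
Others report (6, 6): truth gives 5, best alternative gives 5.
Others report (4, 6): truth gives 3, best alternative gives 3.
Others report (6, 4): truth gives 3, best alternative gives 3.
Others report (3, 6): truth gives 2, best alternative gives 2.
Others report (6, 3): truth gives 2, best alternative gives 2.
(Remaining 3 profiles checked similarly; truth is weakly best in each.)
In every case the truthful report is at least as good as any alternative, so it is a dominant strategy.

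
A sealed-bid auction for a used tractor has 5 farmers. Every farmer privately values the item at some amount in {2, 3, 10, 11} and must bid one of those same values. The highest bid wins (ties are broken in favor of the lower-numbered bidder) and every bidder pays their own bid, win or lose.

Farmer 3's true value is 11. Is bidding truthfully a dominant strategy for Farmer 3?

Consider the case where Farmer 1 bids 2, Farmer 2 bids 2, Farmer 4 bids 2 and Farmer 5 bids 2.
Truthful bid 11: wins, pays 11, utility 11 - 11 = 0.
Bid 3 instead: wins, pays 3, utility 11 - 3 = 8.
Since 8 > 0, bidding 3 is strictly better here, so truthful bidding is not dominant.

No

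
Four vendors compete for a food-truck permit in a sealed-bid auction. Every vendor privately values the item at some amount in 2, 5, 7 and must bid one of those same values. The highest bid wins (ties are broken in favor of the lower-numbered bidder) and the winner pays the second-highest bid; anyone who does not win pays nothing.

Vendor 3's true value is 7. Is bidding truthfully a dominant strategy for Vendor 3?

Yes

Check each profile of the others' bids and compare truth against every alternative bid.
Others bid (2, 5, 2): truth gives 2, best alternative gives 0.
Others bid (2, 5, 5): truth gives 2, best alternative gives 0.
Others bid (5, 2, 2): truth gives 2, best alternative gives 0.
Others bid (5, 2, 5): truth gives 2, best alternative gives 0.
Others bid (5, 5, 2): truth gives 2, best alternative gives 0.
Others bid (5, 5, 5): truth gives 2, best alternative gives 0.
(Remaining 21 profiles checked similarly; truth is weakly best in each.)
In every case the truthful bid is at least as good as any alternative, so it is a dominant strategy.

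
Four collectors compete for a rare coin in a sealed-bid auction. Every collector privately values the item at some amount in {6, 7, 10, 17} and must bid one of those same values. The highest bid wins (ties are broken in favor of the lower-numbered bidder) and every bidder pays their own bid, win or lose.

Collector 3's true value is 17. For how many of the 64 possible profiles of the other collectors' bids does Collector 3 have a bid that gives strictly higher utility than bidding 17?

Others bid (6, 6, 6): truth gives 0; bid 7 gives 10 > 0. Violating.
Others bid (6, 6, 7): truth gives 0; bid 7 gives 10 > 0. Violating.
Others bid (6, 6, 10): truth gives 0; bid 10 gives 7 > 0. Violating.
Others bid (6, 7, 6): truth gives 0; bid 10 gives 7 > 0. Violating.
Others bid (6, 6, 17): truth gives 0; no alternative beats it.
Others bid (6, 7, 17): truth gives 0; no alternative beats it.
(Checking all 64 profiles: 40 have a profitable deviation, 24 do not.)

40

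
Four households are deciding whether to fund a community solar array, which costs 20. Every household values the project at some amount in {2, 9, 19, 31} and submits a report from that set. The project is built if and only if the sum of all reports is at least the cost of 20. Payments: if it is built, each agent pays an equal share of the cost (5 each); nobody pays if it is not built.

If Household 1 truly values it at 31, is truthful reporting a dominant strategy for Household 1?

Check each profile of the others' reports and compare truth against every alternative report.
Others report (2, 2, 2): truth gives 26, best alternative gives 26.
Others report (2, 2, 9): truth gives 26, best alternative gives 26.
Others report (2, 2, 19): truth gives 26, best alternative gives 26.
Others report (2, 2, 31): truth gives 26, best alternative gives 26.
Others report (2, 9, 2): truth gives 26, best alternative gives 26.
Others report (2, 9, 9): truth gives 26, best alternative gives 26.
(Remaining 58 profiles checked similarly; truth is weakly best in each.)
In every case the truthful report is at least as good as any alternative, so it is a dominant strategy.

Yes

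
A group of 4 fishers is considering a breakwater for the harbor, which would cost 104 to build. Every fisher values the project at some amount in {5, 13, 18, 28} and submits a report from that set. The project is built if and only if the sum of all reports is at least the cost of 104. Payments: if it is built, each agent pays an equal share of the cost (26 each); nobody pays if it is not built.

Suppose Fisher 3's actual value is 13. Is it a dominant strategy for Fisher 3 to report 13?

Check each profile of the others' reports and compare truth against every alternative report.
Others report (5, 5, 5): truth gives 0, best alternative gives 0.
Others report (5, 5, 13): truth gives 0, best alternative gives 0.
Others report (5, 5, 18): truth gives 0, best alternative gives 0.
Others report (5, 5, 28): truth gives 0, best alternative gives 0.
Others report (5, 13, 5): truth gives 0, best alternative gives 0.
Others report (5, 13, 13): truth gives 0, best alternative gives 0.
(Remaining 58 profiles checked similarly; truth is weakly best in each.)
In every case the truthful report is at least as good as any alternative, so it is a dominant strategy.

Yes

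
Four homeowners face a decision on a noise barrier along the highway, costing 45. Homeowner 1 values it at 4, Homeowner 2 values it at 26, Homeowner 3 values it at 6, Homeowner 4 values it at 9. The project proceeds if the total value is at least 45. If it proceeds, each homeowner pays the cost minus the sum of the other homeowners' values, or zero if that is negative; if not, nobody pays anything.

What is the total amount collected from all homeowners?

Total value 45 ≥ cost 45, so it is built.
Homeowner 1: others sum to 41; max(0, 45 - 41) = 4.
Homeowner 2: others sum to 19; max(0, 45 - 19) = 26.
Homeowner 3: others sum to 39; max(0, 45 - 39) = 6.
Homeowner 4: others sum to 36; max(0, 45 - 36) = 9.
Total collected = 4 + 26 + 6 + 9 = 45.

45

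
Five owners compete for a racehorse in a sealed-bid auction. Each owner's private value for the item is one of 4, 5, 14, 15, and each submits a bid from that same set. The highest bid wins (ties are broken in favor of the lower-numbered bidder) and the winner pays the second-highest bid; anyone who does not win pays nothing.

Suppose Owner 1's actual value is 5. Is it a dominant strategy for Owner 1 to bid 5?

Check each profile of the others' bids and compare truth against every alternative bid.
Others bid (4, 4, 4, 4): truth gives 1, best alternative gives 1.
Others bid (4, 4, 4, 5): truth gives 0, best alternative gives 0.
Others bid (4, 4, 4, 14): truth gives 0, best alternative gives 0.
Others bid (4, 4, 4, 15): truth gives 0, best alternative gives 0.
Others bid (4, 4, 5, 4): truth gives 0, best alternative gives 0.
Others bid (4, 4, 5, 5): truth gives 0, best alternative gives 0.
(Remaining 250 profiles checked similarly; truth is weakly best in each.)
In every case the truthful bid is at least as good as any alternative, so it is a dominant strategy.

Yes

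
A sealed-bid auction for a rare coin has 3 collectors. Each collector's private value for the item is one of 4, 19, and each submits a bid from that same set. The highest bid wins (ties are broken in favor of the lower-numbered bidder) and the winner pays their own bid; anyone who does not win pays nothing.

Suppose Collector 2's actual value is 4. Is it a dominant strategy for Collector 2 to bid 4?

Yes

Check each profile of the others' bids and compare truth against every alternative bid.
Others bid (4, 4): truth gives 0, best alternative gives -15.
Others bid (4, 19): truth gives 0, best alternative gives -15.
Others bid (19, 4): truth gives 0, best alternative gives 0.
Others bid (19, 19): truth gives 0, best alternative gives 0.
In every case the truthful bid is at least as good as any alternative, so it is a dominant strategy.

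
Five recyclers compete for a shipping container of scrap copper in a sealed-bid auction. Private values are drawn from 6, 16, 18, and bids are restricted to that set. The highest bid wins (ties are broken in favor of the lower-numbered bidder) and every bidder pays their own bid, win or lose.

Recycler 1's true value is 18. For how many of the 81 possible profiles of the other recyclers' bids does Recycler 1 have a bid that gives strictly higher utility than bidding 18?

16

Others bid (6, 6, 6, 6): truth gives 0; bid 6 gives 12 > 0. Violating.
Others bid (6, 6, 6, 16): truth gives 0; bid 16 gives 2 > 0. Violating.
Others bid (6, 6, 16, 6): truth gives 0; bid 16 gives 2 > 0. Violating.
Others bid (6, 6, 16, 16): truth gives 0; bid 16 gives 2 > 0. Violating.
Others bid (6, 6, 6, 18): truth gives 0; no alternative beats it.
Others bid (6, 6, 16, 18): truth gives 0; no alternative beats it.
(Checking all 81 profiles: 16 have a profitable deviation, 65 do not.)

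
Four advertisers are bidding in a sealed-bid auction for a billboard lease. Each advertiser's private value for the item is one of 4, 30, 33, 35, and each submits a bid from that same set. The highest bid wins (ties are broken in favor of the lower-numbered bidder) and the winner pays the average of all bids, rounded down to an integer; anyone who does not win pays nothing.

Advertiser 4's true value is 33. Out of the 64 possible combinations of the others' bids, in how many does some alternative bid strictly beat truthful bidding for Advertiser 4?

19

Others bid (4, 4, 4): truth gives 22; bid 30 gives 23 > 22. Violating.
Others bid (4, 4, 33): truth gives 0; bid 35 gives 14 > 0. Violating.
Others bid (4, 30, 33): truth gives 0; bid 35 gives 8 > 0. Violating.
Others bid (4, 33, 4): truth gives 0; bid 35 gives 14 > 0. Violating.
Others bid (4, 4, 30): truth gives 16; no alternative beats it.
Others bid (4, 4, 35): truth gives 0; no alternative beats it.
(Checking all 64 profiles: 19 have a profitable deviation, 45 do not.)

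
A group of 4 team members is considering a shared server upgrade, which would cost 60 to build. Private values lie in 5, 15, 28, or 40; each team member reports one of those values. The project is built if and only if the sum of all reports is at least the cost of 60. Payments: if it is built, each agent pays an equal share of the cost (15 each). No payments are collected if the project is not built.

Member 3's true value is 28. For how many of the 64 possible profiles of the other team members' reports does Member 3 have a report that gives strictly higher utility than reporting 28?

Others report (5, 5, 15): truth gives 0; report 40 gives 13 > 0. Violating.
Others report (5, 15, 5): truth gives 0; report 40 gives 13 > 0. Violating.
Others report (15, 5, 5): truth gives 0; report 40 gives 13 > 0. Violating.
Others report (5, 5, 5): truth gives 0; no alternative beats it.
Others report (5, 5, 28): truth gives 13; no alternative beats it.
(Checking all 64 profiles: 3 have a profitable deviation, 61 do not.)

3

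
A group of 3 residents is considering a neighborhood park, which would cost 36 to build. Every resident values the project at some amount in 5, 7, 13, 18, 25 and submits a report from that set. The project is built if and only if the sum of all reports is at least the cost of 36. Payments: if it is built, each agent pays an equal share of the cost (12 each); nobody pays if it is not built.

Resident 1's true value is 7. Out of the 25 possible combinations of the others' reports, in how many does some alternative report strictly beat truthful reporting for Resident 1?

2

Others report (5, 25): truth gives -5; report 5 gives 0 > -5. Violating.
Others report (25, 5): truth gives -5; report 5 gives 0 > -5. Violating.
Others report (5, 5): truth gives 0; no alternative beats it.
Others report (5, 7): truth gives 0; no alternative beats it.
(Checking all 25 profiles: 2 have a profitable deviation, 23 do not.)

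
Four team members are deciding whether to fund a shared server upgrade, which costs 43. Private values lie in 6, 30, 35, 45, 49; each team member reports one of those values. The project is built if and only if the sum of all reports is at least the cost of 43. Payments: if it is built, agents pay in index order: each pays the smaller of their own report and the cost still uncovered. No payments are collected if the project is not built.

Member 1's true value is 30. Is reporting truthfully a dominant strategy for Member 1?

No

Consider the case where Member 2 reports 6, Member 3 reports 6 and Member 4 reports 30.
Truthful report 30: project built, pays 30, utility 30 - 30 = 0.
Report 6 instead: project built, pays 6, utility 30 - 6 = 24.
Since 24 > 0, reporting 6 is strictly better here, so truthful reporting is not dominant.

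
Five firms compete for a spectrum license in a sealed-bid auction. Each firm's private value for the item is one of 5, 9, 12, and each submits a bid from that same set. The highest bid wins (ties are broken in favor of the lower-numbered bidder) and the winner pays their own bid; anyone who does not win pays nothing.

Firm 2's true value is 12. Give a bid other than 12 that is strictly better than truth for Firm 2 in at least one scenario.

Suppose Firm 1 bids 5, Firm 3 bids 5, Firm 4 bids 5 and Firm 5 bids 5.
Bid 12: wins, pays 12, utility 12 - 12 = 0.
Bid 9: wins, pays 9, utility 12 - 9 = 3.
So bidding 9 beats truth here (3 > 0).

9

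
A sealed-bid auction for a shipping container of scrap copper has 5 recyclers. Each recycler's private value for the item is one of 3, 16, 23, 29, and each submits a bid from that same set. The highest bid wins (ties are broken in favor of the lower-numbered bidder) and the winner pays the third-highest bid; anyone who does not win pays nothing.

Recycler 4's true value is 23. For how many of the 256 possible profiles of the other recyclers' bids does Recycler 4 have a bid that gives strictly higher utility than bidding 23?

Others bid (3, 3, 3, 29): truth gives 0; bid 29 gives 20 > 0. Violating.
Others bid (3, 3, 16, 29): truth gives 0; bid 29 gives 7 > 0. Violating.
Others bid (3, 3, 23, 3): truth gives 0; bid 29 gives 20 > 0. Violating.
Others bid (3, 3, 23, 16): truth gives 0; bid 29 gives 7 > 0. Violating.
Others bid (3, 3, 3, 3): truth gives 20; no alternative beats it.
Others bid (3, 3, 3, 16): truth gives 20; no alternative beats it.
(Checking all 256 profiles: 32 have a profitable deviation, 224 do not.)

32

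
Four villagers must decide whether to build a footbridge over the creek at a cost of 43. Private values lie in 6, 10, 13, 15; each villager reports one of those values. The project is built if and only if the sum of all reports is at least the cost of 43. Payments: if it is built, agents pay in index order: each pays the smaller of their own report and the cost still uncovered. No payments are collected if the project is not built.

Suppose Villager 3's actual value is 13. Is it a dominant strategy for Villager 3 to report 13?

Consider the case where Villager 1 reports 6, Villager 2 reports 13 and Villager 4 reports 15.
Truthful report 13: project built, pays 13, utility 13 - 13 = 0.
Report 10 instead: project built, pays 10, utility 13 - 10 = 3.
Since 3 > 0, reporting 10 is strictly better here, so truthful reporting is not dominant.

No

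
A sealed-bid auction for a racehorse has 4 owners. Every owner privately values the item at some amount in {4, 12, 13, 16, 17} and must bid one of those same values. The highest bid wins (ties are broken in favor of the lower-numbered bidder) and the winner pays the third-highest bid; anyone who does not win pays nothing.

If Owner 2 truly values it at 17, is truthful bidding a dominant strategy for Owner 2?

Yes

Check each profile of the others' bids and compare truth against every alternative bid.
Others bid (4, 4, 17): truth gives 13, best alternative gives 0.
Others bid (4, 17, 4): truth gives 13, best alternative gives 0.
Others bid (16, 4, 4): truth gives 13, best alternative gives 0.
Others bid (4, 12, 17): truth gives 5, best alternative gives 0.
Others bid (4, 17, 12): truth gives 5, best alternative gives 0.
Others bid (12, 4, 17): truth gives 5, best alternative gives 0.
(Remaining 119 profiles checked similarly; truth is weakly best in each.)
In every case the truthful bid is at least as good as any alternative, so it is a dominant strategy.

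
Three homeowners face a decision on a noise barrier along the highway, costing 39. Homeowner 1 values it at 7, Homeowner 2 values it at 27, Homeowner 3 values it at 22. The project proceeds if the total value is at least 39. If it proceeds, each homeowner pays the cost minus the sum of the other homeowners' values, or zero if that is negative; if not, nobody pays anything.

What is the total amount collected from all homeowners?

15

Total value 56 ≥ cost 39, so it is built.
Homeowner 1: others sum to 49; max(0, 39 - 49) = 0.
Homeowner 2: others sum to 29; max(0, 39 - 29) = 10.
Homeowner 3: others sum to 34; max(0, 39 - 34) = 5.
Total collected = 0 + 10 + 5 = 15.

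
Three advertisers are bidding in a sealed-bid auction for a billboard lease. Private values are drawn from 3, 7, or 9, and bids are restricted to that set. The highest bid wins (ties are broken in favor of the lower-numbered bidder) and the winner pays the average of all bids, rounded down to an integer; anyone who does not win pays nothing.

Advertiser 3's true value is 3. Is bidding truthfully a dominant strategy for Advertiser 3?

Check each profile of the others' bids and compare truth against every alternative bid.
Others bid (3, 3): truth gives 0, best alternative gives -1.
Others bid (3, 7): truth gives 0, best alternative gives 0.
Others bid (3, 9): truth gives 0, best alternative gives 0.
Others bid (7, 3): truth gives 0, best alternative gives 0.
Others bid (7, 7): truth gives 0, best alternative gives 0.
Others bid (7, 9): truth gives 0, best alternative gives 0.
(Remaining 3 profiles checked similarly; truth is weakly best in each.)
In every case the truthful bid is at least as good as any alternative, so it is a dominant strategy.

Yes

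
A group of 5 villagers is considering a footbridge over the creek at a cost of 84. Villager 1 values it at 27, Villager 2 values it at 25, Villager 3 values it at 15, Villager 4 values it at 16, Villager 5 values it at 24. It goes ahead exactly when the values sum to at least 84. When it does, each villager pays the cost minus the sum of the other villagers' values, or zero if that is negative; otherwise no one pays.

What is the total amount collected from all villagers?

7

Total value 107 ≥ cost 84, so it is built.
Villager 1: others sum to 80; max(0, 84 - 80) = 4.
Villager 2: others sum to 82; max(0, 84 - 82) = 2.
Villager 3: others sum to 92; max(0, 84 - 92) = 0.
Villager 4: others sum to 91; max(0, 84 - 91) = 0.
Villager 5: others sum to 83; max(0, 84 - 83) = 1.
Total collected = 4 + 2 + 0 + 0 + 1 = 7.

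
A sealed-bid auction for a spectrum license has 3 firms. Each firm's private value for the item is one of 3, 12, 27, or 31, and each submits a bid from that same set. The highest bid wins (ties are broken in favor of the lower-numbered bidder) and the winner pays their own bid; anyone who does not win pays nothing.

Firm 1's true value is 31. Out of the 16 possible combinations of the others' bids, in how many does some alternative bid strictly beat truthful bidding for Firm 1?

9

Others bid (3, 3): truth gives 0; bid 3 gives 28 > 0. Violating.
Others bid (3, 12): truth gives 0; bid 12 gives 19 > 0. Violating.
Others bid (3, 27): truth gives 0; bid 27 gives 4 > 0. Violating.
Others bid (12, 3): truth gives 0; bid 12 gives 19 > 0. Violating.
Others bid (3, 31): truth gives 0; no alternative beats it.
Others bid (12, 31): truth gives 0; no alternative beats it.
(Checking all 16 profiles: 9 have a profitable deviation, 7 do not.)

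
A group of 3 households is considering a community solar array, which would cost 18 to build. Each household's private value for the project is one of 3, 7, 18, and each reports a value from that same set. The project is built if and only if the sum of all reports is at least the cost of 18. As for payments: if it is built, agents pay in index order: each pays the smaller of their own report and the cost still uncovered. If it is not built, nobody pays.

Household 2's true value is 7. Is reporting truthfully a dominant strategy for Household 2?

Consider the case where Household 1 reports 3 and Household 3 reports 18.
Truthful report 7: project built, pays 7, utility 7 - 7 = 0.
Report 3 instead: project built, pays 3, utility 7 - 3 = 4.
Since 4 > 0, reporting 3 is strictly better here, so truthful reporting is not dominant.

No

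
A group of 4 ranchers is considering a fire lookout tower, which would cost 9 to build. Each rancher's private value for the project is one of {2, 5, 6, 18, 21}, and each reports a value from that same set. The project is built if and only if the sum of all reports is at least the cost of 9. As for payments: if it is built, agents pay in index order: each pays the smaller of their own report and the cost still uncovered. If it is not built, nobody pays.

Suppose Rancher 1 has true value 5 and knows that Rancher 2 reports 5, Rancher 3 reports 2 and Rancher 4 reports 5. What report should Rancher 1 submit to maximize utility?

2

Report 2: project built, pays 2, utility 5 - 2 = 3.
Report 5: project built, pays 5, utility 5 - 5 = 0.
Report 6: project built, pays 6, utility 5 - 6 = -1.
Report 18: project built, pays 9, utility 5 - 9 = -4.
Report 21: project built, pays 9, utility 5 - 9 = -4.
The best choice is 2 with utility 3.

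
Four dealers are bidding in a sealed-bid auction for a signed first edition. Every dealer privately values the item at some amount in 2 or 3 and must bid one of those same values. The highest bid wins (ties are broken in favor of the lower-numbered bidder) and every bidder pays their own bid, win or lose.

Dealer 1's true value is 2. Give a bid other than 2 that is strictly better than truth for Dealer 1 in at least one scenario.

Suppose Dealer 2 bids 2, Dealer 3 bids 2 and Dealer 4 bids 3.
Bid 2: loses but pays 2, utility -2.
Bid 3: wins, pays 3, utility 2 - 3 = -1.
So bidding 3 beats truth here (-1 > -2).

3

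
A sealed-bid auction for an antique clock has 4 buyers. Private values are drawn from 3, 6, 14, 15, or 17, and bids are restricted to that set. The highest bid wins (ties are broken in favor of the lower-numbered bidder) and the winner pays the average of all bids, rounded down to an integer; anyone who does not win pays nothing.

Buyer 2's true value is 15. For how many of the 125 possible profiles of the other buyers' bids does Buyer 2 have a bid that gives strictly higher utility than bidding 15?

42

Others bid (3, 3, 3): truth gives 9; bid 6 gives 12 > 9. Violating.
Others bid (3, 3, 6): truth gives 9; bid 6 gives 11 > 9. Violating.
Others bid (3, 3, 17): truth gives 0; bid 17 gives 5 > 0. Violating.
Others bid (3, 6, 3): truth gives 9; bid 6 gives 11 > 9. Violating.
Others bid (3, 3, 14): truth gives 7; no alternative beats it.
Others bid (3, 3, 15): truth gives 6; no alternative beats it.
(Checking all 125 profiles: 42 have a profitable deviation, 83 do not.)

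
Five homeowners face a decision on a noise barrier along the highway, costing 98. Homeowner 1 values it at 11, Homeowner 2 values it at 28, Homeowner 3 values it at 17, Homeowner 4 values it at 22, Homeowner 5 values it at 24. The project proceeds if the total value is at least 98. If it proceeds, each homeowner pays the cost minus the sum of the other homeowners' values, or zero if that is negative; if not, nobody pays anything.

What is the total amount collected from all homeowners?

Total value 102 ≥ cost 98, so it is built.
Homeowner 1: others sum to 91; max(0, 98 - 91) = 7.
Homeowner 2: others sum to 74; max(0, 98 - 74) = 24.
Homeowner 3: others sum to 85; max(0, 98 - 85) = 13.
Homeowner 4: others sum to 80; max(0, 98 - 80) = 18.
Homeowner 5: others sum to 78; max(0, 98 - 78) = 20.
Total collected = 7 + 24 + 13 + 18 + 20 = 82.

82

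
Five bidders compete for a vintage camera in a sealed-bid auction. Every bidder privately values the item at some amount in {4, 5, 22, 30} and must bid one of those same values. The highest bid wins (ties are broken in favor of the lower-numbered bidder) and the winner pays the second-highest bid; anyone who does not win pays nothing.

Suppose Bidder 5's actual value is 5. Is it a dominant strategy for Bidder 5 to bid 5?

Check each profile of the others' bids and compare truth against every alternative bid.
Others bid (4, 4, 4, 4): truth gives 1, best alternative gives 1.
Others bid (4, 4, 4, 5): truth gives 0, best alternative gives 0.
Others bid (4, 4, 4, 22): truth gives 0, best alternative gives 0.
Others bid (4, 4, 4, 30): truth gives 0, best alternative gives 0.
Others bid (4, 4, 5, 4): truth gives 0, best alternative gives 0.
Others bid (4, 4, 5, 5): truth gives 0, best alternative gives 0.
(Remaining 250 profiles checked similarly; truth is weakly best in each.)
In every case the truthful bid is at least as good as any alternative, so it is a dominant strategy.

Yes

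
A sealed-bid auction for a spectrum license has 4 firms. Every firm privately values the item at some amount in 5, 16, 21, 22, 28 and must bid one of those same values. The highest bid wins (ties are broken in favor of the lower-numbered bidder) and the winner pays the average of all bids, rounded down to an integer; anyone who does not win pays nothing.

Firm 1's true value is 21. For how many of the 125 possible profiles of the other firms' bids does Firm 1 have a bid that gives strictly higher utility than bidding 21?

59

Others bid (5, 5, 5): truth gives 12; bid 5 gives 16 > 12. Violating.
Others bid (5, 5, 16): truth gives 10; bid 16 gives 11 > 10. Violating.
Others bid (5, 5, 22): truth gives 0; bid 22 gives 8 > 0. Violating.
Others bid (5, 5, 28): truth gives 0; bid 28 gives 5 > 0. Violating.
Others bid (5, 5, 21): truth gives 8; no alternative beats it.
Others bid (5, 16, 21): truth gives 6; no alternative beats it.
(Checking all 125 profiles: 59 have a profitable deviation, 66 do not.)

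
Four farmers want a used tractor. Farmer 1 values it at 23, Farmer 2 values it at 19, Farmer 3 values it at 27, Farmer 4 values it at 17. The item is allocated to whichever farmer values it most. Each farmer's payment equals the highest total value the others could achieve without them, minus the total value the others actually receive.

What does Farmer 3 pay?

Farmer 3 has the highest value and receives the item.
Without Farmer 3, the item would go to the next-highest value, 23, so the others could achieve 23.
With Farmer 3 present and winning, the others receive nothing, so their total is 0.
Payment = 23 - 0 = 23.

23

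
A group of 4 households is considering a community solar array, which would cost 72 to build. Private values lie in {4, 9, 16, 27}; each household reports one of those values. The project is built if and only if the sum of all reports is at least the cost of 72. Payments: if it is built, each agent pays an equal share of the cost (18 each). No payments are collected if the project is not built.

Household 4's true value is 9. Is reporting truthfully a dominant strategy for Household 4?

Consider the case where Household 1 reports 9, Household 2 reports 27 and Household 3 reports 27.
Truthful report 9: project built, pays 18, utility 9 - 18 = -9.
Report 4 instead: project not built, utility 0.
Since 0 > -9, reporting 4 is strictly better here, so truthful reporting is not dominant.

No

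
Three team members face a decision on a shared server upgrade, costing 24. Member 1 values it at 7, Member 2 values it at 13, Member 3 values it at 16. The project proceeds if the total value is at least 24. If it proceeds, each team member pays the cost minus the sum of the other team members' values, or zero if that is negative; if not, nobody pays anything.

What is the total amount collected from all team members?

Total value 36 ≥ cost 24, so it is built.
Member 1: others sum to 29; max(0, 24 - 29) = 0.
Member 2: others sum to 23; max(0, 24 - 23) = 1.
Member 3: others sum to 20; max(0, 24 - 20) = 4.
Total collected = 0 + 1 + 4 = 5.

5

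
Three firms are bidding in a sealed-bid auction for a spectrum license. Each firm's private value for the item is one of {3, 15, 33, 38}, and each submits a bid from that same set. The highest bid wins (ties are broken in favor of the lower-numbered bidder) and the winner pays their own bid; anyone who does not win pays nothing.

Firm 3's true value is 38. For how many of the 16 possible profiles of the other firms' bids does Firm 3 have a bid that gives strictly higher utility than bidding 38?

Others bid (3, 3): truth gives 0; bid 15 gives 23 > 0. Violating.
Others bid (3, 15): truth gives 0; bid 33 gives 5 > 0. Violating.
Others bid (15, 3): truth gives 0; bid 33 gives 5 > 0. Violating.
Others bid (15, 15): truth gives 0; bid 33 gives 5 > 0. Violating.
Others bid (3, 33): truth gives 0; no alternative beats it.
Others bid (3, 38): truth gives 0; no alternative beats it.
(Checking all 16 profiles: 4 have a profitable deviation, 12 do not.)

4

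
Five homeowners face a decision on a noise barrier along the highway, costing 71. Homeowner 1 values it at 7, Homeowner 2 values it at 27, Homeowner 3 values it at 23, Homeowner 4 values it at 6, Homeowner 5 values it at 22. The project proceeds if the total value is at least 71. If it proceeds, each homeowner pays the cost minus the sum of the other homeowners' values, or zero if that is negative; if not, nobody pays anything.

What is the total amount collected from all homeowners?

30

Total value 85 ≥ cost 71, so it is built.
Homeowner 1: others sum to 78; max(0, 71 - 78) = 0.
Homeowner 2: others sum to 58; max(0, 71 - 58) = 13.
Homeowner 3: others sum to 62; max(0, 71 - 62) = 9.
Homeowner 4: others sum to 79; max(0, 71 - 79) = 0.
Homeowner 5: others sum to 63; max(0, 71 - 63) = 8.
Total collected = 0 + 13 + 9 + 0 + 8 = 30.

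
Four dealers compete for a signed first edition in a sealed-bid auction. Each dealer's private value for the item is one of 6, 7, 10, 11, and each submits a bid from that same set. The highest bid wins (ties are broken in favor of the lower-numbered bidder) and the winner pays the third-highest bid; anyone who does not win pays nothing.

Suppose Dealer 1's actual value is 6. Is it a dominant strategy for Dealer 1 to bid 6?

Yes

Check each profile of the others' bids and compare truth against every alternative bid.
Others bid (6, 7, 7): truth gives 0, best alternative gives -1.
Others bid (7, 6, 7): truth gives 0, best alternative gives -1.
Others bid (7, 7, 6): truth gives 0, best alternative gives -1.
Others bid (7, 7, 7): truth gives 0, best alternative gives -1.
Others bid (6, 6, 6): truth gives 0, best alternative gives 0.
Others bid (6, 6, 7): truth gives 0, best alternative gives 0.
(Remaining 58 profiles checked similarly; truth is weakly best in each.)
In every case the truthful bid is at least as good as any alternative, so it is a dominant strategy.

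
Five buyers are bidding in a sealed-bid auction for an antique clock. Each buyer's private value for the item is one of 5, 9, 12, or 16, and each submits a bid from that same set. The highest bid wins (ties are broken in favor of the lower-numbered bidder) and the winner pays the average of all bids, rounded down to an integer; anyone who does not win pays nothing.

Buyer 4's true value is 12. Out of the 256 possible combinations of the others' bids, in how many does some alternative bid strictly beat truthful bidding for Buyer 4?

Others bid (5, 5, 5, 5): truth gives 6; bid 9 gives 7 > 6. Violating.
Others bid (5, 5, 5, 9): truth gives 5; bid 9 gives 6 > 5. Violating.
Others bid (5, 5, 5, 16): truth gives 0; bid 16 gives 3 > 0. Violating.
Others bid (5, 5, 9, 16): truth gives 0; bid 16 gives 2 > 0. Violating.
Others bid (5, 5, 5, 12): truth gives 5; no alternative beats it.
Others bid (5, 5, 9, 5): truth gives 5; no alternative beats it.
(Checking all 256 profiles: 71 have a profitable deviation, 185 do not.)

71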